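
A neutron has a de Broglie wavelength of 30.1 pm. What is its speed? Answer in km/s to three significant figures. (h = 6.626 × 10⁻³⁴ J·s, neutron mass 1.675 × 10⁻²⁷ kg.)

v = 13.1 km/s

p = h/λ = 6.626 × 10⁻³⁴ / 3.010 × 10⁻¹¹ = 2.201 × 10⁻²³ kg·m/s.
v = p/m = 2.201 × 10⁻²³ / 1.675 × 10⁻²⁷ = 1.31 × 10⁴ m/s = 13.1 km/s.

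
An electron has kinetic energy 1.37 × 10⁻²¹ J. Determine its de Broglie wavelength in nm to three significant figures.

λ = 13.3 nm

p = √(2mKE) = √(2 × 9.109 × 10⁻³¹ × 1.370 × 10⁻²¹) = 4.996 × 10⁻²⁶ kg·m/s.
λ = h/p = 6.626 × 10⁻³⁴ / 4.996 × 10⁻²⁶ = 1.33 × 10⁻⁸ m = 13.3 nm.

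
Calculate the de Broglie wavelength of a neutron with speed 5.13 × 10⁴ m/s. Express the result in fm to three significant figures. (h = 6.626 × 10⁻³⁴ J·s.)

p = mv = 1.675 × 10⁻²⁷ × 5.13 × 10⁴ = 8.593 × 10⁻²³ kg·m/s.
λ = h/p = 6.626 × 10⁻³⁴ / 8.593 × 10⁻²³ = 7.71 × 10⁻¹² m = 7710 fm.

λ = 7710 fm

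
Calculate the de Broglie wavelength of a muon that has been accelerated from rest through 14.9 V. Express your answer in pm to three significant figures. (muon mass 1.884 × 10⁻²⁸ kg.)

KE = eV = 1.602 × 10⁻¹⁹ × 14.90 = 2.387 × 10⁻¹⁸ J.
p = √(2mKE) = √(2 × 1.884 × 10⁻²⁸ × 2.387 × 10⁻¹⁸) = 2.999 × 10⁻²³ kg·m/s.
λ = h/p = 6.626 × 10⁻³⁴ / 2.999 × 10⁻²³ = 2.21 × 10⁻¹¹ m = 22.1 pm.

λ = 22.1 pm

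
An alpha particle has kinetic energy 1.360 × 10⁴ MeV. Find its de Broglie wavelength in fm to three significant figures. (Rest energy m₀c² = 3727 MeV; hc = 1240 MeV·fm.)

Total energy E = KE + m₀c² = 1.360 × 10⁴ + 3727 = 17327 MeV.
(pc)² = E² − (m₀c²)² = (17327)² − (3727)² = 2.863 × 10⁸ MeV², so pc = 1.692 × 10⁴ MeV.
λ = hc/(pc) = 1240 MeV·fm / 1.692 × 10⁴ MeV = 0.0733 fm.

λ = 0.0733 fm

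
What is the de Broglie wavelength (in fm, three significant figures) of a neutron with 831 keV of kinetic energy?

KE = 831 keV = 1.331 × 10⁻¹³ J.
p = √(2mKE) = √(2 × 1.675 × 10⁻²⁷ × 1.331 × 10⁻¹³) = 2.112 × 10⁻²⁰ kg·m/s.
λ = h/p = 6.626 × 10⁻³⁴ / 2.112 × 10⁻²⁰ = 3.14 × 10⁻¹⁴ m = 31.4 fm.

λ = 31.4 fm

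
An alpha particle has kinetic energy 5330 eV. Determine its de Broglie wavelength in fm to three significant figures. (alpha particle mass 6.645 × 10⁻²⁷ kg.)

KE = 5330 eV = 8.539 × 10⁻¹⁶ J.
p = √(2mKE) = √(2 × 6.645 × 10⁻²⁷ × 8.539 × 10⁻¹⁶) = 3.369 × 10⁻²¹ kg·m/s.
λ = h/p = 6.626 × 10⁻³⁴ / 3.369 × 10⁻²¹ = 1.97 × 10⁻¹³ m = 197 fm.

λ = 197 fm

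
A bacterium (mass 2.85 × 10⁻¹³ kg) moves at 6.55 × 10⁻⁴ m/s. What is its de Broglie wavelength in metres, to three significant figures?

λ = 3.55 × 10⁻¹⁸ m

p = mv = 2.85 × 10⁻¹³ × 6.55 × 10⁻⁴ = 1.867 × 10⁻¹⁶ kg·m/s.
λ = h/p = 6.626 × 10⁻³⁴ / 1.867 × 10⁻¹⁶ = 3.55 × 10⁻¹⁸ m.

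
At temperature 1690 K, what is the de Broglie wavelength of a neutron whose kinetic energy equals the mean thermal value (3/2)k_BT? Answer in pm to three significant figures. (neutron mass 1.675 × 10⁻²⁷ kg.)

KE = (3/2)k_BT = 1.5 × 1.381 × 10⁻²³ × 1690 = 3.501 × 10⁻²⁰ J.
p = √(2mKE) = √(2 × 1.675 × 10⁻²⁷ × 3.501 × 10⁻²⁰) = 1.083 × 10⁻²³ kg·m/s.
λ = h/p = 6.12 × 10⁻¹¹ m = 61.2 pm.

λ = 61.2 pm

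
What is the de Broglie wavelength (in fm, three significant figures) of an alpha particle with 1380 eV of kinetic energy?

KE = 1380 eV = 2.211 × 10⁻¹⁶ J.
p = √(2mKE) = √(2 × 6.645 × 10⁻²⁷ × 2.211 × 10⁻¹⁶) = 1.714 × 10⁻²¹ kg·m/s.
λ = h/p = 6.626 × 10⁻³⁴ / 1.714 × 10⁻²¹ = 3.87 × 10⁻¹³ m = 387 fm.

λ = 387 fm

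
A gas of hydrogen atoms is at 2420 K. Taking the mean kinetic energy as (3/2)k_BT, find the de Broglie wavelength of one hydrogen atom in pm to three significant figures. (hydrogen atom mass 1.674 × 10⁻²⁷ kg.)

KE = (3/2)k_BT = 1.5 × 1.381 × 10⁻²³ × 2420 = 5.013 × 10⁻²⁰ J.
p = √(2mKE) = √(2 × 1.674 × 10⁻²⁷ × 5.013 × 10⁻²⁰) = 1.296 × 10⁻²³ kg·m/s.
λ = h/p = 5.11 × 10⁻¹¹ m = 51.1 pm.

λ = 51.1 pm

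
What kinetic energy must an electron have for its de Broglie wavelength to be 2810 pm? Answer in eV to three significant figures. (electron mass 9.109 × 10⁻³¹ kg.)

p = h/λ = 6.626 × 10⁻³⁴ / 2.810 × 10⁻⁹ = 2.358 × 10⁻²⁵ kg·m/s.
KE = p²/(2m) = (2.358 × 10⁻²⁵)² / (2 × 9.109 × 10⁻³¹) = 3.052 × 10⁻²⁰ J = 0.191 eV.

KE = 0.191 eV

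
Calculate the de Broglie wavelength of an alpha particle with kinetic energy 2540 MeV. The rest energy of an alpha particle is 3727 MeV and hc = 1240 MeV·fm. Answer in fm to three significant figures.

Total energy E = KE + m₀c² = 2540 + 3727 = 6267 MeV.
(pc)² = E² − (m₀c²)² = (6267)² − (3727)² = 2.538 × 10⁷ MeV², so pc = 5038 MeV.
λ = hc/(pc) = 1240 MeV·fm / 5038 MeV = 0.246 fm.

λ = 0.246 fm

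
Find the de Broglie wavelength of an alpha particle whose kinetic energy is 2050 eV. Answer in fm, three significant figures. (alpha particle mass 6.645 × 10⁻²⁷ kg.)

KE = 2050 eV = 3.284 × 10⁻¹⁶ J.
p = √(2mKE) = √(2 × 6.645 × 10⁻²⁷ × 3.284 × 10⁻¹⁶) = 2.089 × 10⁻²¹ kg·m/s.
λ = h/p = 6.626 × 10⁻³⁴ / 2.089 × 10⁻²¹ = 3.17 × 10⁻¹³ m = 317 fm.

λ = 317 fm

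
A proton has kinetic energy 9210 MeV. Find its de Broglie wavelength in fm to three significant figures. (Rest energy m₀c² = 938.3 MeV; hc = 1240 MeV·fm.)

Total energy E = KE + m₀c² = 9210 + 938.3 = 10148.3 MeV.
(pc)² = E² − (m₀c²)² = (10148.3)² − (938.3)² = 1.021 × 10⁸ MeV², so pc = 1.010 × 10⁴ MeV.
λ = hc/(pc) = 1240 MeV·fm / 1.010 × 10⁴ MeV = 0.123 fm.

λ = 0.123 fm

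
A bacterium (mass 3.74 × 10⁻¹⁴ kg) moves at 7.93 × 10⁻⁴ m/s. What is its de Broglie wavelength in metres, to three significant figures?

λ = 2.23 × 10⁻¹⁷ m

p = mv = 3.74 × 10⁻¹⁴ × 7.93 × 10⁻⁴ = 2.966 × 10⁻¹⁷ kg·m/s.
λ = h/p = 6.626 × 10⁻³⁴ / 2.966 × 10⁻¹⁷ = 2.23 × 10⁻¹⁷ m.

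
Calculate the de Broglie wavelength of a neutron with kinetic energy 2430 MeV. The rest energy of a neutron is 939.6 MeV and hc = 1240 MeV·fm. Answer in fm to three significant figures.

Total energy E = KE + m₀c² = 2430 + 939.6 = 3369.6 MeV.
(pc)² = E² − (m₀c²)² = (3369.6)² − (939.6)² = 1.047 × 10⁷ MeV², so pc = 3236 MeV.
λ = hc/(pc) = 1240 MeV·fm / 3236 MeV = 0.383 fm.

λ = 0.383 fm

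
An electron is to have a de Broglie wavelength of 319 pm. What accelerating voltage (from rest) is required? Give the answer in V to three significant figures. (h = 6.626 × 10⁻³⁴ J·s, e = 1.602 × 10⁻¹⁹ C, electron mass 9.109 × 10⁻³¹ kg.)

V = 14.8 V

p = h/λ = 6.626 × 10⁻³⁴ / 3.190 × 10⁻¹⁰ = 2.077 × 10⁻²⁴ kg·m/s.
KE = p²/(2m) = 2.368 × 10⁻¹⁸ J.
V = KE/e = 2.368 × 10⁻¹⁸ / (1.602 × 10⁻¹⁹) = 14.8 V.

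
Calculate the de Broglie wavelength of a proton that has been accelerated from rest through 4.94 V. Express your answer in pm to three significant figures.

λ = 12.9 pm

KE = eV = 1.602 × 10⁻¹⁹ × 4.940 = 7.914 × 10⁻¹⁹ J.
p = √(2mKE) = √(2 × 1.673 × 10⁻²⁷ × 7.914 × 10⁻¹⁹) = 5.146 × 10⁻²³ kg·m/s.
λ = h/p = 6.626 × 10⁻³⁴ / 5.146 × 10⁻²³ = 1.29 × 10⁻¹¹ m = 12.9 pm.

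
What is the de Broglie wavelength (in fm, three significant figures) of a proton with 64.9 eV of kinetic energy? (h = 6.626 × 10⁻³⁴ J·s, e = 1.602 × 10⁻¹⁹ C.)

KE = 64.9 eV = 1.040 × 10⁻¹⁷ J.
p = √(2mKE) = √(2 × 1.673 × 10⁻²⁷ × 1.040 × 10⁻¹⁷) = 1.865 × 10⁻²² kg·m/s.
λ = h/p = 6.626 × 10⁻³⁴ / 1.865 × 10⁻²² = 3.55 × 10⁻¹² m = 3550 fm.

λ = 3550 fm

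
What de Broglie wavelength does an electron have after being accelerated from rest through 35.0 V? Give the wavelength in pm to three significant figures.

KE = eV = 1.602 × 10⁻¹⁹ × 35.00 = 5.607 × 10⁻¹⁸ J.
p = √(2mKE) = √(2 × 9.109 × 10⁻³¹ × 5.607 × 10⁻¹⁸) = 3.196 × 10⁻²⁴ kg·m/s.
λ = h/p = 6.626 × 10⁻³⁴ / 3.196 × 10⁻²⁴ = 2.07 × 10⁻¹⁰ m = 207 pm.

λ = 207 pm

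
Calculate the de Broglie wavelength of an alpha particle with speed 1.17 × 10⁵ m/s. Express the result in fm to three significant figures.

λ = 852 fm

p = mv = 6.645 × 10⁻²⁷ × 1.17 × 10⁵ = 7.775 × 10⁻²² kg·m/s.
λ = h/p = 6.626 × 10⁻³⁴ / 7.775 × 10⁻²² = 8.52 × 10⁻¹³ m = 852 fm.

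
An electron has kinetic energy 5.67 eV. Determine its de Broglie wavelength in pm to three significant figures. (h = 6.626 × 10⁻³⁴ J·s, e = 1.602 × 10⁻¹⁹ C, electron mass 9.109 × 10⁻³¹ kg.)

λ = 515 pm

KE = 5.67 eV = 9.083 × 10⁻¹⁹ J.
p = √(2mKE) = √(2 × 9.109 × 10⁻³¹ × 9.083 × 10⁻¹⁹) = 1.286 × 10⁻²⁴ kg·m/s.
λ = h/p = 6.626 × 10⁻³⁴ / 1.286 × 10⁻²⁴ = 5.15 × 10⁻¹⁰ m = 515 pm.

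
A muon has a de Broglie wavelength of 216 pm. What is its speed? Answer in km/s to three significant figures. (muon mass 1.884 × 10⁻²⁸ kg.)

v = 16.3 km/s

p = h/λ = 6.626 × 10⁻³⁴ / 2.160 × 10⁻¹⁰ = 3.068 × 10⁻²⁴ kg·m/s.
v = p/m = 3.068 × 10⁻²⁴ / 1.884 × 10⁻²⁸ = 1.63 × 10⁴ m/s = 16.3 km/s.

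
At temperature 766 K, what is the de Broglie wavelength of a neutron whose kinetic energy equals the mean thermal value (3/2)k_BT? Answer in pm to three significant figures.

λ = 90.9 pm

KE = (3/2)k_BT = 1.5 × 1.381 × 10⁻²³ × 766 = 1.587 × 10⁻²⁰ J.
p = √(2mKE) = √(2 × 1.675 × 10⁻²⁷ × 1.587 × 10⁻²⁰) = 7.291 × 10⁻²⁴ kg·m/s.
λ = h/p = 9.09 × 10⁻¹¹ m = 90.9 pm.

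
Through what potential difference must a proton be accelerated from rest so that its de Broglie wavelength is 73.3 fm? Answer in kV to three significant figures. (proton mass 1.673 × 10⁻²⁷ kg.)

p = h/λ = 6.626 × 10⁻³⁴ / 7.330 × 10⁻¹⁴ = 9.040 × 10⁻²¹ kg·m/s.
KE = p²/(2m) = 2.442 × 10⁻¹⁴ J.
V = KE/e = 2.442 × 10⁻¹⁴ / (1.602 × 10⁻¹⁹) = 152 kV.

V = 152 kV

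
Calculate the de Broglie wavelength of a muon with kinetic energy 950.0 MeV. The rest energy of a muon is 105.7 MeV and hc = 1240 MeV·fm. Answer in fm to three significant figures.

λ = 1.18 fm

Total energy E = KE + m₀c² = 950.0 + 105.7 = 1055.7 MeV.
(pc)² = E² − (m₀c²)² = (1055.7)² − (105.7)² = 1.103 × 10⁶ MeV², so pc = 1050 MeV.
λ = hc/(pc) = 1240 MeV·fm / 1050 MeV = 1.18 fm.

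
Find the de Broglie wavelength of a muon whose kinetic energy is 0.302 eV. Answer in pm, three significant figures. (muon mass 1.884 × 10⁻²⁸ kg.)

KE = 0.302 eV = 4.838 × 10⁻²⁰ J.
p = √(2mKE) = √(2 × 1.884 × 10⁻²⁸ × 4.838 × 10⁻²⁰) = 4.270 × 10⁻²⁴ kg·m/s.
λ = h/p = 6.626 × 10⁻³⁴ / 4.270 × 10⁻²⁴ = 1.55 × 10⁻¹⁰ m = 155 pm.

λ = 155 pm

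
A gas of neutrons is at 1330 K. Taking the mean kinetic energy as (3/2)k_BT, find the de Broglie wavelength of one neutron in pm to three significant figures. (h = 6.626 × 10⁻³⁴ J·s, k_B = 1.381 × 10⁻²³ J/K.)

KE = (3/2)k_BT = 1.5 × 1.381 × 10⁻²³ × 1330 = 2.755 × 10⁻²⁰ J.
p = √(2mKE) = √(2 × 1.675 × 10⁻²⁷ × 2.755 × 10⁻²⁰) = 9.607 × 10⁻²⁴ kg·m/s.
λ = h/p = 6.90 × 10⁻¹¹ m = 69.0 pm.

λ = 69.0 pm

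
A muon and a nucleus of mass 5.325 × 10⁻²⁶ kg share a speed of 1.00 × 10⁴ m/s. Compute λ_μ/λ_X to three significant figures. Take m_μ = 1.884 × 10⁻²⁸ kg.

λ_μ/λ_X = 283

At fixed v, p = mv so λ = h/(mv) ∝ 1/m.
λ_μ/λ_X = m_X/m_μ = 5.325 × 10⁻²⁶/1.884 × 10⁻²⁸ = 283.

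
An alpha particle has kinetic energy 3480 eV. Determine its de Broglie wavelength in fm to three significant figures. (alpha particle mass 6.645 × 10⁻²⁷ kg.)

KE = 3480 eV = 5.575 × 10⁻¹⁶ J.
p = √(2mKE) = √(2 × 6.645 × 10⁻²⁷ × 5.575 × 10⁻¹⁶) = 2.722 × 10⁻²¹ kg·m/s.
λ = h/p = 6.626 × 10⁻³⁴ / 2.722 × 10⁻²¹ = 2.43 × 10⁻¹³ m = 243 fm.

λ = 243 fm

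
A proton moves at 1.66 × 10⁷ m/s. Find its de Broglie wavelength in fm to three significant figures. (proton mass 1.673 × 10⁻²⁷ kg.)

p = mv = 1.673 × 10⁻²⁷ × 1.66 × 10⁷ = 2.777 × 10⁻²⁰ kg·m/s.
λ = h/p = 6.626 × 10⁻³⁴ / 2.777 × 10⁻²⁰ = 2.39 × 10⁻¹⁴ m = 23.9 fm.

λ = 23.9 fm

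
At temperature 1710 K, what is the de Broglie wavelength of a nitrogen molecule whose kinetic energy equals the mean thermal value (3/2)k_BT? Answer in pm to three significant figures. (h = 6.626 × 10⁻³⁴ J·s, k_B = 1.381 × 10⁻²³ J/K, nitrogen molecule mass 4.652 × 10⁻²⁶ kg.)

λ = 11.5 pm

KE = (3/2)k_BT = 1.5 × 1.381 × 10⁻²³ × 1710 = 3.542 × 10⁻²⁰ J.
p = √(2mKE) = √(2 × 4.652 × 10⁻²⁶ × 3.542 × 10⁻²⁰) = 5.741 × 10⁻²³ kg·m/s.
λ = h/p = 1.15 × 10⁻¹¹ m = 11.5 pm.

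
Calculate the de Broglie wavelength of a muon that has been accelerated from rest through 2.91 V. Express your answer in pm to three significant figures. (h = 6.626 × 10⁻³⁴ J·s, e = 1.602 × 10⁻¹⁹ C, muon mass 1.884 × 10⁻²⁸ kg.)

λ = 50.0 pm

KE = eV = 1.602 × 10⁻¹⁹ × 2.910 = 4.662 × 10⁻¹⁹ J.
p = √(2mKE) = √(2 × 1.884 × 10⁻²⁸ × 4.662 × 10⁻¹⁹) = 1.325 × 10⁻²³ kg·m/s.
λ = h/p = 6.626 × 10⁻³⁴ / 1.325 × 10⁻²³ = 5.00 × 10⁻¹¹ m = 50.0 pm.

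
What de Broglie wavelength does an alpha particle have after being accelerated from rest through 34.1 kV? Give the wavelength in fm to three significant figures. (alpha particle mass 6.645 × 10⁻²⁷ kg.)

λ = 55.0 fm

KE = 2eV = 2 × 1.602 × 10⁻¹⁹ × 3.410 × 10⁴ = 1.093 × 10⁻¹⁴ J.
p = √(2mKE) = √(2 × 6.645 × 10⁻²⁷ × 1.093 × 10⁻¹⁴) = 1.205 × 10⁻²⁰ kg·m/s.
λ = h/p = 6.626 × 10⁻³⁴ / 1.205 × 10⁻²⁰ = 5.50 × 10⁻¹⁴ m = 55.0 fm.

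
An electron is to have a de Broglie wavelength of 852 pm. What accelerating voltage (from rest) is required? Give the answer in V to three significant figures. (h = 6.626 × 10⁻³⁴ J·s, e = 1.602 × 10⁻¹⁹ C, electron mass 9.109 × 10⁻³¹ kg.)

p = h/λ = 6.626 × 10⁻³⁴ / 8.520 × 10⁻¹⁰ = 7.777 × 10⁻²⁵ kg·m/s.
KE = p²/(2m) = 3.320 × 10⁻¹⁹ J.
V = KE/e = 3.320 × 10⁻¹⁹ / (1.602 × 10⁻¹⁹) = 2.07 V.

V = 2.07 V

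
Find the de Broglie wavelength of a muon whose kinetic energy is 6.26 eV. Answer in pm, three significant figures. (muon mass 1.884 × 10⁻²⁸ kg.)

λ = 34.1 pm

KE = 6.26 eV = 1.003 × 10⁻¹⁸ J.
p = √(2mKE) = √(2 × 1.884 × 10⁻²⁸ × 1.003 × 10⁻¹⁸) = 1.944 × 10⁻²³ kg·m/s.
λ = h/p = 6.626 × 10⁻³⁴ / 1.944 × 10⁻²³ = 3.41 × 10⁻¹¹ m = 34.1 pm.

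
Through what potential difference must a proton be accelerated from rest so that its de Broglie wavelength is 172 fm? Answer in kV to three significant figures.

V = 27.7 kV

p = h/λ = 6.626 × 10⁻³⁴ / 1.720 × 10⁻¹³ = 3.852 × 10⁻²¹ kg·m/s.
KE = p²/(2m) = 4.435 × 10⁻¹⁵ J.
V = KE/e = 4.435 × 10⁻¹⁵ / (1.602 × 10⁻¹⁹) = 27.7 kV.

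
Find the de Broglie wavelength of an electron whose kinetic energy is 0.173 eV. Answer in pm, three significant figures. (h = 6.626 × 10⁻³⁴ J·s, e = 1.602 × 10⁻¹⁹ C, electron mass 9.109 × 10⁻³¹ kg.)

KE = 0.173 eV = 2.771 × 10⁻²⁰ J.
p = √(2mKE) = √(2 × 9.109 × 10⁻³¹ × 2.771 × 10⁻²⁰) = 2.247 × 10⁻²⁵ kg·m/s.
λ = h/p = 6.626 × 10⁻³⁴ / 2.247 × 10⁻²⁵ = 2.95 × 10⁻⁹ m = 2950 pm.

λ = 2950 pm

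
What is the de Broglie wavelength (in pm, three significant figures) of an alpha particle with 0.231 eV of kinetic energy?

λ = 29.9 pm

KE = 0.231 eV = 3.701 × 10⁻²⁰ J.
p = √(2mKE) = √(2 × 6.645 × 10⁻²⁷ × 3.701 × 10⁻²⁰) = 2.218 × 10⁻²³ kg·m/s.
λ = h/p = 6.626 × 10⁻³⁴ / 2.218 × 10⁻²³ = 2.99 × 10⁻¹¹ m = 29.9 pm.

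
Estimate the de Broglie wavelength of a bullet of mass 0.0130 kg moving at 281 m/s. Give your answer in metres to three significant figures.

λ = 1.81 × 10⁻³⁴ m

p = mv = 0.0130 × 281 = 3.653 kg·m/s.
λ = h/p = 6.626 × 10⁻³⁴ / 3.653 = 1.81 × 10⁻³⁴ m.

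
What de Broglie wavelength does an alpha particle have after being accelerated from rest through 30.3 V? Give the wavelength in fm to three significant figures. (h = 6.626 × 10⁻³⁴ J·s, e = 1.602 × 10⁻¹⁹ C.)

λ = 1840 fm

KE = 2eV = 2 × 1.602 × 10⁻¹⁹ × 30.30 = 9.708 × 10⁻¹⁸ J.
p = √(2mKE) = √(2 × 6.645 × 10⁻²⁷ × 9.708 × 10⁻¹⁸) = 3.592 × 10⁻²² kg·m/s.
λ = h/p = 6.626 × 10⁻³⁴ / 3.592 × 10⁻²² = 1.84 × 10⁻¹² m = 1840 fm.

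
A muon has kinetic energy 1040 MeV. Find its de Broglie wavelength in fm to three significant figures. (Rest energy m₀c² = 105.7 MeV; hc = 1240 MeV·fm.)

λ = 1.09 fm

Total energy E = KE + m₀c² = 1040 + 105.7 = 1145.7 MeV.
(pc)² = E² − (m₀c²)² = (1145.7)² − (105.7)² = 1.301 × 10⁶ MeV², so pc = 1141 MeV.
λ = hc/(pc) = 1240 MeV·fm / 1141 MeV = 1.09 fm.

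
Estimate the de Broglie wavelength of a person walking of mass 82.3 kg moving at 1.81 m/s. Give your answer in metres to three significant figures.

p = mv = 82.3 × 1.81 = 1.490 × 10² kg·m/s.
λ = h/p = 6.626 × 10⁻³⁴ / 1.490 × 10² = 4.45 × 10⁻³⁶ m.

λ = 4.45 × 10⁻³⁶ m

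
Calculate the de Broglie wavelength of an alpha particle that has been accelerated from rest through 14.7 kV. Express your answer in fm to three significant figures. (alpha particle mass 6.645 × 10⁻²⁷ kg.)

λ = 83.7 fm

KE = 2eV = 2 × 1.602 × 10⁻¹⁹ × 1.470 × 10⁴ = 4.710 × 10⁻¹⁵ J.
p = √(2mKE) = √(2 × 6.645 × 10⁻²⁷ × 4.710 × 10⁻¹⁵) = 7.912 × 10⁻²¹ kg·m/s.
λ = h/p = 6.626 × 10⁻³⁴ / 7.912 × 10⁻²¹ = 8.37 × 10⁻¹⁴ m = 83.7 fm.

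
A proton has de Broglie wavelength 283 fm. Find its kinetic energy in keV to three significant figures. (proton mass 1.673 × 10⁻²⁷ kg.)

KE = 10.2 keV

p = h/λ = 6.626 × 10⁻³⁴ / 2.830 × 10⁻¹³ = 2.341 × 10⁻²¹ kg·m/s.
KE = p²/(2m) = (2.341 × 10⁻²¹)² / (2 × 1.673 × 10⁻²⁷) = 1.638 × 10⁻¹⁵ J = 10.2 keV.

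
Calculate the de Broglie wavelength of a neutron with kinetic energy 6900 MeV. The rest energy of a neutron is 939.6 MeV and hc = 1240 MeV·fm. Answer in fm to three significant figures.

Total energy E = KE + m₀c² = 6900 + 939.6 = 7839.6 MeV.
(pc)² = E² − (m₀c²)² = (7839.6)² − (939.6)² = 6.058 × 10⁷ MeV², so pc = 7783 MeV.
λ = hc/(pc) = 1240 MeV·fm / 7783 MeV = 0.159 fm.

λ = 0.159 fm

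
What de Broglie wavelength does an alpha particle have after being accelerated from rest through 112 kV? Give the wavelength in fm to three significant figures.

KE = 2eV = 2 × 1.602 × 10⁻¹⁹ × 1.120 × 10⁵ = 3.588 × 10⁻¹⁴ J.
p = √(2mKE) = √(2 × 6.645 × 10⁻²⁷ × 3.588 × 10⁻¹⁴) = 2.184 × 10⁻²⁰ kg·m/s.
λ = h/p = 6.626 × 10⁻³⁴ / 2.184 × 10⁻²⁰ = 3.03 × 10⁻¹⁴ m = 30.3 fm.

λ = 30.3 fm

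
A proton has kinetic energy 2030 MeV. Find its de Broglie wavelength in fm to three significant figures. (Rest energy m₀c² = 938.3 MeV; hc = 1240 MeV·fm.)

λ = 0.440 fm

Total energy E = KE + m₀c² = 2030 + 938.3 = 2968.3 MeV.
(pc)² = E² − (m₀c²)² = (2968.3)² − (938.3)² = 7.930 × 10⁶ MeV², so pc = 2816 MeV.
λ = hc/(pc) = 1240 MeV·fm / 2816 MeV = 0.440 fm.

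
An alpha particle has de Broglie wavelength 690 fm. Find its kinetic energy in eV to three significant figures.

KE = 433 eV

p = h/λ = 6.626 × 10⁻³⁴ / 6.900 × 10⁻¹³ = 9.603 × 10⁻²² kg·m/s.
KE = p²/(2m) = (9.603 × 10⁻²²)² / (2 × 6.645 × 10⁻²⁷) = 6.939 × 10⁻¹⁷ J = 433 eV.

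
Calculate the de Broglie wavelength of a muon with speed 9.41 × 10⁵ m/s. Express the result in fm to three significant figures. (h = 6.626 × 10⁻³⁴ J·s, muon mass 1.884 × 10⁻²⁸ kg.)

λ = 3740 fm

p = mv = 1.884 × 10⁻²⁸ × 9.41 × 10⁵ = 1.773 × 10⁻²² kg·m/s.
λ = h/p = 6.626 × 10⁻³⁴ / 1.773 × 10⁻²² = 3.74 × 10⁻¹² m = 3740 fm.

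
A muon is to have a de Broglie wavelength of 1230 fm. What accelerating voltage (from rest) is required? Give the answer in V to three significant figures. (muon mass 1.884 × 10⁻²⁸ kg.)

p = h/λ = 6.626 × 10⁻³⁴ / 1.230 × 10⁻¹² = 5.387 × 10⁻²² kg·m/s.
KE = p²/(2m) = 7.702 × 10⁻¹⁶ J.
V = KE/e = 7.702 × 10⁻¹⁶ / (1.602 × 10⁻¹⁹) = 4810 V.

V = 4810 V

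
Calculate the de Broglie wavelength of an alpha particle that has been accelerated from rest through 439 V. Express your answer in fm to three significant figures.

λ = 485 fm

KE = 2eV = 2 × 1.602 × 10⁻¹⁹ × 439.0 = 1.407 × 10⁻¹⁶ J.
p = √(2mKE) = √(2 × 6.645 × 10⁻²⁷ × 1.407 × 10⁻¹⁶) = 1.367 × 10⁻²¹ kg·m/s.
λ = h/p = 6.626 × 10⁻³⁴ / 1.367 × 10⁻²¹ = 4.85 × 10⁻¹³ m = 485 fm.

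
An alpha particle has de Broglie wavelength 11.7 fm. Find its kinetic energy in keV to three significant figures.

KE = 1510 keV

p = h/λ = 6.626 × 10⁻³⁴ / 1.170 × 10⁻¹⁴ = 5.663 × 10⁻²⁰ kg·m/s.
KE = p²/(2m) = (5.663 × 10⁻²⁰)² / (2 × 6.645 × 10⁻²⁷) = 2.413 × 10⁻¹³ J = 1510 keV.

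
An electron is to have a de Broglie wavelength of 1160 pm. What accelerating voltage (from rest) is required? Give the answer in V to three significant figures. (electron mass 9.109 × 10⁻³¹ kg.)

V = 1.12 V

p = h/λ = 6.626 × 10⁻³⁴ / 1.160 × 10⁻⁹ = 5.712 × 10⁻²⁵ kg·m/s.
KE = p²/(2m) = 1.791 × 10⁻¹⁹ J.
V = KE/e = 1.791 × 10⁻¹⁹ / (1.602 × 10⁻¹⁹) = 1.12 V.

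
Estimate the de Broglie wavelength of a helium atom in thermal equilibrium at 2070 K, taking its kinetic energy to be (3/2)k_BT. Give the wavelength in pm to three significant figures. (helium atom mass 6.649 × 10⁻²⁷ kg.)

KE = (3/2)k_BT = 1.5 × 1.381 × 10⁻²³ × 2070 = 4.288 × 10⁻²⁰ J.
p = √(2mKE) = √(2 × 6.649 × 10⁻²⁷ × 4.288 × 10⁻²⁰) = 2.388 × 10⁻²³ kg·m/s.
λ = h/p = 2.77 × 10⁻¹¹ m = 27.7 pm.

λ = 27.7 pm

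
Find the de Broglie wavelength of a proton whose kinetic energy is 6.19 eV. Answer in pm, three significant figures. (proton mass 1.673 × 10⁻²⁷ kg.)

λ = 11.5 pm

KE = 6.19 eV = 9.916 × 10⁻¹⁹ J.
p = √(2mKE) = √(2 × 1.673 × 10⁻²⁷ × 9.916 × 10⁻¹⁹) = 5.760 × 10⁻²³ kg·m/s.
λ = h/p = 6.626 × 10⁻³⁴ / 5.760 × 10⁻²³ = 1.15 × 10⁻¹¹ m = 11.5 pm.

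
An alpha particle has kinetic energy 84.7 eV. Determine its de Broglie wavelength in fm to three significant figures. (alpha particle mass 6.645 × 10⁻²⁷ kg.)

KE = 84.7 eV = 1.357 × 10⁻¹⁷ J.
p = √(2mKE) = √(2 × 6.645 × 10⁻²⁷ × 1.357 × 10⁻¹⁷) = 4.247 × 10⁻²² kg·m/s.
λ = h/p = 6.626 × 10⁻³⁴ / 4.247 × 10⁻²² = 1.56 × 10⁻¹² m = 1560 fm.

λ = 1560 fm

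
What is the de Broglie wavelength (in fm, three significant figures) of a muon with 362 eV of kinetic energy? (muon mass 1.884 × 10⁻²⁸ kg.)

KE = 362 eV = 5.799 × 10⁻¹⁷ J.
p = √(2mKE) = √(2 × 1.884 × 10⁻²⁸ × 5.799 × 10⁻¹⁷) = 1.478 × 10⁻²² kg·m/s.
λ = h/p = 6.626 × 10⁻³⁴ / 1.478 × 10⁻²² = 4.48 × 10⁻¹² m = 4480 fm.

λ = 4480 fm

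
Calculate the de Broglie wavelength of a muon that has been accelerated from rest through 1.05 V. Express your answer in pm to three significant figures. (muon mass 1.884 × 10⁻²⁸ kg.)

KE = eV = 1.602 × 10⁻¹⁹ × 1.050 = 1.682 × 10⁻¹⁹ J.
p = √(2mKE) = √(2 × 1.884 × 10⁻²⁸ × 1.682 × 10⁻¹⁹) = 7.961 × 10⁻²⁴ kg·m/s.
λ = h/p = 6.626 × 10⁻³⁴ / 7.961 × 10⁻²⁴ = 8.32 × 10⁻¹¹ m = 83.2 pm.

λ = 83.2 pm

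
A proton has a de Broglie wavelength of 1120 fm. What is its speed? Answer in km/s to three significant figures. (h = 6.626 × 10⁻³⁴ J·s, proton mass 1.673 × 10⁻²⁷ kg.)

p = h/λ = 6.626 × 10⁻³⁴ / 1.120 × 10⁻¹² = 5.916 × 10⁻²² kg·m/s.
v = p/m = 5.916 × 10⁻²² / 1.673 × 10⁻²⁷ = 3.54 × 10⁵ m/s = 354 km/s.

v = 354 km/s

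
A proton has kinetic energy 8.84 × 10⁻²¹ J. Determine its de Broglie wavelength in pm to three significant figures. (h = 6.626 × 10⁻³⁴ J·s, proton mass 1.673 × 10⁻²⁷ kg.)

p = √(2mKE) = √(2 × 1.673 × 10⁻²⁷ × 8.840 × 10⁻²¹) = 5.439 × 10⁻²⁴ kg·m/s.
λ = h/p = 6.626 × 10⁻³⁴ / 5.439 × 10⁻²⁴ = 1.22 × 10⁻¹⁰ m = 122 pm.

λ = 122 pm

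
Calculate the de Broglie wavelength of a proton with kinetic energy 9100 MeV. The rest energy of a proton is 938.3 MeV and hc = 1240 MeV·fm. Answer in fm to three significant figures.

Total energy E = KE + m₀c² = 9100 + 938.3 = 10038.3 MeV.
(pc)² = E² − (m₀c²)² = (10038.3)² − (938.3)² = 9.989 × 10⁷ MeV², so pc = 9994 MeV.
λ = hc/(pc) = 1240 MeV·fm / 9994 MeV = 0.124 fm.

λ = 0.124 fm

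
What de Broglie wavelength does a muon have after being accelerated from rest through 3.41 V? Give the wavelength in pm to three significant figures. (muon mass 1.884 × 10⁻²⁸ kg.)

KE = eV = 1.602 × 10⁻¹⁹ × 3.410 = 5.463 × 10⁻¹⁹ J.
p = √(2mKE) = √(2 × 1.884 × 10⁻²⁸ × 5.463 × 10⁻¹⁹) = 1.435 × 10⁻²³ kg·m/s.
λ = h/p = 6.626 × 10⁻³⁴ / 1.435 × 10⁻²³ = 4.62 × 10⁻¹¹ m = 46.2 pm.

λ = 46.2 pm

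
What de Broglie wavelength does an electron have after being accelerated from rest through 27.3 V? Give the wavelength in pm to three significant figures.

λ = 235 pm

KE = eV = 1.602 × 10⁻¹⁹ × 27.30 = 4.373 × 10⁻¹⁸ J.
p = √(2mKE) = √(2 × 9.109 × 10⁻³¹ × 4.373 × 10⁻¹⁸) = 2.823 × 10⁻²⁴ kg·m/s.
λ = h/p = 6.626 × 10⁻³⁴ / 2.823 × 10⁻²⁴ = 2.35 × 10⁻¹⁰ m = 235 pm.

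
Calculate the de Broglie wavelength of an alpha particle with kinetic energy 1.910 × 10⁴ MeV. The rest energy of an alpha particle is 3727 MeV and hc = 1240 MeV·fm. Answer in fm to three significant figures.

λ = 0.0551 fm

Total energy E = KE + m₀c² = 1.910 × 10⁴ + 3727 = 22827 MeV.
(pc)² = E² − (m₀c²)² = (22827)² − (3727)² = 5.072 × 10⁸ MeV², so pc = 2.252 × 10⁴ MeV.
λ = hc/(pc) = 1240 MeV·fm / 2.252 × 10⁴ MeV = 0.0551 fm.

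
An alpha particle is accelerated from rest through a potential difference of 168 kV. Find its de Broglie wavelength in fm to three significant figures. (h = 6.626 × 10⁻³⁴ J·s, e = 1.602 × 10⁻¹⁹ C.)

KE = 2eV = 2 × 1.602 × 10⁻¹⁹ × 1.680 × 10⁵ = 5.383 × 10⁻¹⁴ J.
p = √(2mKE) = √(2 × 6.645 × 10⁻²⁷ × 5.383 × 10⁻¹⁴) = 2.675 × 10⁻²⁰ kg·m/s.
λ = h/p = 6.626 × 10⁻³⁴ / 2.675 × 10⁻²⁰ = 2.48 × 10⁻¹⁴ m = 24.8 fm.

λ = 24.8 fm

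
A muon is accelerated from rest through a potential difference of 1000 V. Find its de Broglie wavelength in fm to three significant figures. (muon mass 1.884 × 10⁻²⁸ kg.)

λ = 2700 fm

KE = eV = 1.602 × 10⁻¹⁹ × 1000 = 1.602 × 10⁻¹⁶ J.
p = √(2mKE) = √(2 × 1.884 × 10⁻²⁸ × 1.602 × 10⁻¹⁶) = 2.457 × 10⁻²² kg·m/s.
λ = h/p = 6.626 × 10⁻³⁴ / 2.457 × 10⁻²² = 2.70 × 10⁻¹² m = 2700 fm.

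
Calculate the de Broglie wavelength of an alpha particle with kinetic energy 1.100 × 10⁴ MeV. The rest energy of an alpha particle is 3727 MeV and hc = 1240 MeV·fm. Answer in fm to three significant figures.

Total energy E = KE + m₀c² = 1.100 × 10⁴ + 3727 = 14727 MeV.
(pc)² = E² − (m₀c²)² = (14727)² − (3727)² = 2.030 × 10⁸ MeV², so pc = 1.425 × 10⁴ MeV.
λ = hc/(pc) = 1240 MeV·fm / 1.425 × 10⁴ MeV = 0.0870 fm.

λ = 0.0870 fm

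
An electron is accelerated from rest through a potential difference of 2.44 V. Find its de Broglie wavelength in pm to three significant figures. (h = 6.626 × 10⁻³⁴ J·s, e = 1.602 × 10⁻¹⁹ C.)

KE = eV = 1.602 × 10⁻¹⁹ × 2.440 = 3.909 × 10⁻¹⁹ J.
p = √(2mKE) = √(2 × 9.109 × 10⁻³¹ × 3.909 × 10⁻¹⁹) = 8.439 × 10⁻²⁵ kg·m/s.
λ = h/p = 6.626 × 10⁻³⁴ / 8.439 × 10⁻²⁵ = 7.85 × 10⁻¹⁰ m = 785 pm.

λ = 785 pm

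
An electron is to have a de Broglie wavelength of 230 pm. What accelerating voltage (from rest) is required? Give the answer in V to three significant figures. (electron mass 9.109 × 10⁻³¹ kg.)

p = h/λ = 6.626 × 10⁻³⁴ / 2.300 × 10⁻¹⁰ = 2.881 × 10⁻²⁴ kg·m/s.
KE = p²/(2m) = 4.556 × 10⁻¹⁸ J.
V = KE/e = 4.556 × 10⁻¹⁸ / (1.602 × 10⁻¹⁹) = 28.4 V.

V = 28.4 V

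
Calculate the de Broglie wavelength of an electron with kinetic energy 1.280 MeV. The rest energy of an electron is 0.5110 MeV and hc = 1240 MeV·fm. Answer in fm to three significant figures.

λ = 722 fm

Total energy E = KE + m₀c² = 1.280 + 0.5110 = 1.7910 MeV.
(pc)² = E² − (m₀c²)² = (1.7910)² − (0.5110)² = 2.947 MeV², so pc = 1.717 MeV.
λ = hc/(pc) = 1240 MeV·fm / 1.717 MeV = 722 fm.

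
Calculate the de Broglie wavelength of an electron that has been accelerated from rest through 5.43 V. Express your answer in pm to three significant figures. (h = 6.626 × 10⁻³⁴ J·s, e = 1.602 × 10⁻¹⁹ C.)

λ = 526 pm

KE = eV = 1.602 × 10⁻¹⁹ × 5.430 = 8.699 × 10⁻¹⁹ J.
p = √(2mKE) = √(2 × 9.109 × 10⁻³¹ × 8.699 × 10⁻¹⁹) = 1.259 × 10⁻²⁴ kg·m/s.
λ = h/p = 6.626 × 10⁻³⁴ / 1.259 × 10⁻²⁴ = 5.26 × 10⁻¹⁰ m = 526 pm.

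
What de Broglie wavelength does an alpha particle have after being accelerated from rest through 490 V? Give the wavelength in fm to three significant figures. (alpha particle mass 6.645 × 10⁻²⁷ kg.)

λ = 459 fm

KE = 2eV = 2 × 1.602 × 10⁻¹⁹ × 490.0 = 1.570 × 10⁻¹⁶ J.
p = √(2mKE) = √(2 × 6.645 × 10⁻²⁷ × 1.570 × 10⁻¹⁶) = 1.444 × 10⁻²¹ kg·m/s.
λ = h/p = 6.626 × 10⁻³⁴ / 1.444 × 10⁻²¹ = 4.59 × 10⁻¹³ m = 459 fm.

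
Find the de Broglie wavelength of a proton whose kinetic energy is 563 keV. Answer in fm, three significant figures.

λ = 38.1 fm

KE = 563 keV = 9.019 × 10⁻¹⁴ J.
p = √(2mKE) = √(2 × 1.673 × 10⁻²⁷ × 9.019 × 10⁻¹⁴) = 1.737 × 10⁻²⁰ kg·m/s.
λ = h/p = 6.626 × 10⁻³⁴ / 1.737 × 10⁻²⁰ = 3.81 × 10⁻¹⁴ m = 38.1 fm.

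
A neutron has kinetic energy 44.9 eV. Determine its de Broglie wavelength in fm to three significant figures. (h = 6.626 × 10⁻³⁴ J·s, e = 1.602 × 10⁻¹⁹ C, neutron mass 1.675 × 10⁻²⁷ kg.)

KE = 44.9 eV = 7.193 × 10⁻¹⁸ J.
p = √(2mKE) = √(2 × 1.675 × 10⁻²⁷ × 7.193 × 10⁻¹⁸) = 1.552 × 10⁻²² kg·m/s.
λ = h/p = 6.626 × 10⁻³⁴ / 1.552 × 10⁻²² = 4.27 × 10⁻¹² m = 4270 fm.

λ = 4270 fm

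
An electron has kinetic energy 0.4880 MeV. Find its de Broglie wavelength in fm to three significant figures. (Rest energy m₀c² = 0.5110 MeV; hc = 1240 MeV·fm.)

λ = 1440 fm

Total energy E = KE + m₀c² = 0.4880 + 0.5110 = 0.9990 MeV.
(pc)² = E² − (m₀c²)² = (0.9990)² − (0.5110)² = 0.7369 MeV², so pc = 0.8584 MeV.
λ = hc/(pc) = 1240 MeV·fm / 0.8584 MeV = 1440 fm.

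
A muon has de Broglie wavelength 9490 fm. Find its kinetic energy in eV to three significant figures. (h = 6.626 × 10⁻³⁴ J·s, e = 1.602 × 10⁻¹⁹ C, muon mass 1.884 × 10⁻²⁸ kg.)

KE = 80.8 eV

p = h/λ = 6.626 × 10⁻³⁴ / 9.490 × 10⁻¹² = 6.982 × 10⁻²³ kg·m/s.
KE = p²/(2m) = (6.982 × 10⁻²³)² / (2 × 1.884 × 10⁻²⁸) = 1.294 × 10⁻¹⁷ J = 80.8 eV.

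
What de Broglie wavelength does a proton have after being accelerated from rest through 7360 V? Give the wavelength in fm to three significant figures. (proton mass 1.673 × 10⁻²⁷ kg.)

KE = eV = 1.602 × 10⁻¹⁹ × 7360 = 1.179 × 10⁻¹⁵ J.
p = √(2mKE) = √(2 × 1.673 × 10⁻²⁷ × 1.179 × 10⁻¹⁵) = 1.986 × 10⁻²¹ kg·m/s.
λ = h/p = 6.626 × 10⁻³⁴ / 1.986 × 10⁻²¹ = 3.34 × 10⁻¹³ m = 334 fm.

λ = 334 fm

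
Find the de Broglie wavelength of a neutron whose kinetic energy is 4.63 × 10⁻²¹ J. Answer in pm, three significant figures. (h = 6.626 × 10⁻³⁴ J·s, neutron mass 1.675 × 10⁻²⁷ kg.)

λ = 168 pm

p = √(2mKE) = √(2 × 1.675 × 10⁻²⁷ × 4.630 × 10⁻²¹) = 3.938 × 10⁻²⁴ kg·m/s.
λ = h/p = 6.626 × 10⁻³⁴ / 3.938 × 10⁻²⁴ = 1.68 × 10⁻¹⁰ m = 168 pm.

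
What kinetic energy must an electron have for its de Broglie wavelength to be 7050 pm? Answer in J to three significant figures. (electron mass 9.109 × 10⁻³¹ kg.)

p = h/λ = 6.626 × 10⁻³⁴ / 7.050 × 10⁻⁹ = 9.399 × 10⁻²⁶ kg·m/s.
KE = p²/(2m) = (9.399 × 10⁻²⁶)² / (2 × 9.109 × 10⁻³¹) = 4.849 × 10⁻²¹ J = 4.85 × 10⁻²¹ J.

KE = 4.85 × 10⁻²¹ J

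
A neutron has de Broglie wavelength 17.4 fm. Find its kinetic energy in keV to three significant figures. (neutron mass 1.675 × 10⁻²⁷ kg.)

p = h/λ = 6.626 × 10⁻³⁴ / 1.740 × 10⁻¹⁴ = 3.808 × 10⁻²⁰ kg·m/s.
KE = p²/(2m) = (3.808 × 10⁻²⁰)² / (2 × 1.675 × 10⁻²⁷) = 4.329 × 10⁻¹³ J = 2700 keV.

KE = 2700 keV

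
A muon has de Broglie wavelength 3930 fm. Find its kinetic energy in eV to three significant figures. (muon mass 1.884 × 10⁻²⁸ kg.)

KE = 471 eV

p = h/λ = 6.626 × 10⁻³⁴ / 3.930 × 10⁻¹² = 1.686 × 10⁻²² kg·m/s.
KE = p²/(2m) = (1.686 × 10⁻²²)² / (2 × 1.884 × 10⁻²⁸) = 7.544 × 10⁻¹⁷ J = 471 eV.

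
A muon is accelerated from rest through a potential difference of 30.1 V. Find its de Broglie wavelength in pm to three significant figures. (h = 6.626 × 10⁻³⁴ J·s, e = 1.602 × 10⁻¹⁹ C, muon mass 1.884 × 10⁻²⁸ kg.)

λ = 15.5 pm

KE = eV = 1.602 × 10⁻¹⁹ × 30.10 = 4.822 × 10⁻¹⁸ J.
p = √(2mKE) = √(2 × 1.884 × 10⁻²⁸ × 4.822 × 10⁻¹⁸) = 4.263 × 10⁻²³ kg·m/s.
λ = h/p = 6.626 × 10⁻³⁴ / 4.263 × 10⁻²³ = 1.55 × 10⁻¹¹ m = 15.5 pm.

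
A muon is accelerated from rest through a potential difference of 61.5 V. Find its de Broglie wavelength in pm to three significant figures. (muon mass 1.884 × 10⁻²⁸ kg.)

λ = 10.9 pm

KE = eV = 1.602 × 10⁻¹⁹ × 61.50 = 9.852 × 10⁻¹⁸ J.
p = √(2mKE) = √(2 × 1.884 × 10⁻²⁸ × 9.852 × 10⁻¹⁸) = 6.093 × 10⁻²³ kg·m/s.
λ = h/p = 6.626 × 10⁻³⁴ / 6.093 × 10⁻²³ = 1.09 × 10⁻¹¹ m = 10.9 pm.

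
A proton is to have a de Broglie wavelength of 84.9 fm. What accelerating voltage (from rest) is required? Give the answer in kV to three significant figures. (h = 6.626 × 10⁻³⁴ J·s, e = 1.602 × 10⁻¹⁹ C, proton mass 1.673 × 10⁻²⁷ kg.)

V = 114 kV

p = h/λ = 6.626 × 10⁻³⁴ / 8.490 × 10⁻¹⁴ = 7.804 × 10⁻²¹ kg·m/s.
KE = p²/(2m) = 1.820 × 10⁻¹⁴ J.
V = KE/e = 1.820 × 10⁻¹⁴ / (1.602 × 10⁻¹⁹) = 114 kV.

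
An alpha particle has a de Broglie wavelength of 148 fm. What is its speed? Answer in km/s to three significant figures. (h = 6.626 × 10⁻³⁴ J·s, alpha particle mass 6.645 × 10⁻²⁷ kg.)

p = h/λ = 6.626 × 10⁻³⁴ / 1.480 × 10⁻¹³ = 4.477 × 10⁻²¹ kg·m/s.
v = p/m = 4.477 × 10⁻²¹ / 6.645 × 10⁻²⁷ = 6.74 × 10⁵ m/s = 674 km/s.

v = 674 km/s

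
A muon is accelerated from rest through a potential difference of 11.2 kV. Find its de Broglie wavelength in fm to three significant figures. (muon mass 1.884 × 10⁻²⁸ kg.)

KE = eV = 1.602 × 10⁻¹⁹ × 1.120 × 10⁴ = 1.794 × 10⁻¹⁵ J.
p = √(2mKE) = √(2 × 1.884 × 10⁻²⁸ × 1.794 × 10⁻¹⁵) = 8.222 × 10⁻²² kg·m/s.
λ = h/p = 6.626 × 10⁻³⁴ / 8.222 × 10⁻²² = 8.06 × 10⁻¹³ m = 806 fm.

λ = 806 fm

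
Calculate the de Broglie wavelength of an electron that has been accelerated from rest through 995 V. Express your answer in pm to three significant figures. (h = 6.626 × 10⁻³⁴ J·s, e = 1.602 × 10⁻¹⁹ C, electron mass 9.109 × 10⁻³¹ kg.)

λ = 38.9 pm

KE = eV = 1.602 × 10⁻¹⁹ × 995.0 = 1.594 × 10⁻¹⁶ J.
p = √(2mKE) = √(2 × 9.109 × 10⁻³¹ × 1.594 × 10⁻¹⁶) = 1.704 × 10⁻²³ kg·m/s.
λ = h/p = 6.626 × 10⁻³⁴ / 1.704 × 10⁻²³ = 3.89 × 10⁻¹¹ m = 38.9 pm.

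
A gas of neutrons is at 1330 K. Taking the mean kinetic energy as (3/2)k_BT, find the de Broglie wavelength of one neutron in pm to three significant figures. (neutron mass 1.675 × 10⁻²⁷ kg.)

λ = 69.0 pm

KE = (3/2)k_BT = 1.5 × 1.381 × 10⁻²³ × 1330 = 2.755 × 10⁻²⁰ J.
p = √(2mKE) = √(2 × 1.675 × 10⁻²⁷ × 2.755 × 10⁻²⁰) = 9.607 × 10⁻²⁴ kg·m/s.
λ = h/p = 6.90 × 10⁻¹¹ m = 69.0 pm.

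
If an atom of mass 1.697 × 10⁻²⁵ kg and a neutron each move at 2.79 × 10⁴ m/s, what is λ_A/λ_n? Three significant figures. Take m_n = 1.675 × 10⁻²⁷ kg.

λ_A/λ_n = 9.87 × 10⁻³

At fixed v, p = mv so λ = h/(mv) ∝ 1/m.
λ_A/λ_n = m_n/m_A = 1.675 × 10⁻²⁷/1.697 × 10⁻²⁵ = 9.87 × 10⁻³.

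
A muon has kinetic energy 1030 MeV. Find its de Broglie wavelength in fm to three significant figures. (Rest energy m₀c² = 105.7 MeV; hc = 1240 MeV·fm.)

Total energy E = KE + m₀c² = 1030 + 105.7 = 1135.7 MeV.
(pc)² = E² − (m₀c²)² = (1135.7)² − (105.7)² = 1.279 × 10⁶ MeV², so pc = 1131 MeV.
λ = hc/(pc) = 1240 MeV·fm / 1131 MeV = 1.10 fm.

λ = 1.10 fm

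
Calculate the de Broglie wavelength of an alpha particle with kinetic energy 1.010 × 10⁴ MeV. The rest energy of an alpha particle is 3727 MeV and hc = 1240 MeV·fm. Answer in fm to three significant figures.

λ = 0.0931 fm

Total energy E = KE + m₀c² = 1.010 × 10⁴ + 3727 = 13827 MeV.
(pc)² = E² − (m₀c²)² = (13827)² − (3727)² = 1.773 × 10⁸ MeV², so pc = 1.332 × 10⁴ MeV.
λ = hc/(pc) = 1240 MeV·fm / 1.332 × 10⁴ MeV = 0.0931 fm.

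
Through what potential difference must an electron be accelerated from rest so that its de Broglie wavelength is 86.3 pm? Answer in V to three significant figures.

p = h/λ = 6.626 × 10⁻³⁴ / 8.630 × 10⁻¹¹ = 7.678 × 10⁻²⁴ kg·m/s.
KE = p²/(2m) = 3.236 × 10⁻¹⁷ J.
V = KE/e = 3.236 × 10⁻¹⁷ / (1.602 × 10⁻¹⁹) = 202 V.

V = 202 V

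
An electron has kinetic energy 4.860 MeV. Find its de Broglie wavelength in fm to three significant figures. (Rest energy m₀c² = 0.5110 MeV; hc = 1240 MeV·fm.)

Total energy E = KE + m₀c² = 4.860 + 0.5110 = 5.3710 MeV.
(pc)² = E² − (m₀c²)² = (5.3710)² − (0.5110)² = 28.59 MeV², so pc = 5.347 MeV.
λ = hc/(pc) = 1240 MeV·fm / 5.347 MeV = 232 fm.

λ = 232 fm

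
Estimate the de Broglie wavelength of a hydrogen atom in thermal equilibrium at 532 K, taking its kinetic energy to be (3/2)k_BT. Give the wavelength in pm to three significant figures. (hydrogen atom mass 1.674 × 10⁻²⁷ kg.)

KE = (3/2)k_BT = 1.5 × 1.381 × 10⁻²³ × 532 = 1.102 × 10⁻²⁰ J.
p = √(2mKE) = √(2 × 1.674 × 10⁻²⁷ × 1.102 × 10⁻²⁰) = 6.074 × 10⁻²⁴ kg·m/s.
λ = h/p = 1.09 × 10⁻¹⁰ m = 109 pm.

λ = 109 pm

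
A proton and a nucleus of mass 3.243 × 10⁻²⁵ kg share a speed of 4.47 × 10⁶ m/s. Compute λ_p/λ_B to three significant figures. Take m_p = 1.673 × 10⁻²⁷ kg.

λ_p/λ_B = 194

At fixed v, p = mv so λ = h/(mv) ∝ 1/m.
λ_p/λ_B = m_B/m_p = 3.243 × 10⁻²⁵/1.673 × 10⁻²⁷ = 194.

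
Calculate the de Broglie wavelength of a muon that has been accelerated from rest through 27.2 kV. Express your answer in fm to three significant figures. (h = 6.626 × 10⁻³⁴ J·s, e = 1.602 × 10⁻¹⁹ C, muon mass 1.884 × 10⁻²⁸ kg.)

λ = 517 fm

KE = eV = 1.602 × 10⁻¹⁹ × 2.720 × 10⁴ = 4.357 × 10⁻¹⁵ J.
p = √(2mKE) = √(2 × 1.884 × 10⁻²⁸ × 4.357 × 10⁻¹⁵) = 1.281 × 10⁻²¹ kg·m/s.
λ = h/p = 6.626 × 10⁻³⁴ / 1.281 × 10⁻²¹ = 5.17 × 10⁻¹³ m = 517 fm.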